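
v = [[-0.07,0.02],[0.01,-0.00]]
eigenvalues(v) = [-0.07, 0.0]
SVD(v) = [[-0.99, 0.13], [0.13, 0.99]] @ diag([0.07343420458864693, 0.002723526469992165]) @ [[0.96, -0.27], [0.27, 0.96]]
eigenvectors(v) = [[-0.99, -0.27],[0.14, -0.96]]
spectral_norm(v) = 0.07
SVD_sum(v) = [[-0.07, 0.02],[0.01, -0.0]] + [[0.0, 0.0], [0.0, 0.00]]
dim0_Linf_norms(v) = [0.07, 0.02]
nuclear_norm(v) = 0.08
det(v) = -0.00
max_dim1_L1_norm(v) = 0.09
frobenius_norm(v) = 0.07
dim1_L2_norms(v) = [0.07, 0.01]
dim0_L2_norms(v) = [0.07, 0.02]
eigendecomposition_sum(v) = [[-0.07,0.02], [0.01,-0.0]] + [[0.00,0.0], [0.0,0.0]]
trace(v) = -0.07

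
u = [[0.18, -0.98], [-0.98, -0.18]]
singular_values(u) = [1.0, 1.0]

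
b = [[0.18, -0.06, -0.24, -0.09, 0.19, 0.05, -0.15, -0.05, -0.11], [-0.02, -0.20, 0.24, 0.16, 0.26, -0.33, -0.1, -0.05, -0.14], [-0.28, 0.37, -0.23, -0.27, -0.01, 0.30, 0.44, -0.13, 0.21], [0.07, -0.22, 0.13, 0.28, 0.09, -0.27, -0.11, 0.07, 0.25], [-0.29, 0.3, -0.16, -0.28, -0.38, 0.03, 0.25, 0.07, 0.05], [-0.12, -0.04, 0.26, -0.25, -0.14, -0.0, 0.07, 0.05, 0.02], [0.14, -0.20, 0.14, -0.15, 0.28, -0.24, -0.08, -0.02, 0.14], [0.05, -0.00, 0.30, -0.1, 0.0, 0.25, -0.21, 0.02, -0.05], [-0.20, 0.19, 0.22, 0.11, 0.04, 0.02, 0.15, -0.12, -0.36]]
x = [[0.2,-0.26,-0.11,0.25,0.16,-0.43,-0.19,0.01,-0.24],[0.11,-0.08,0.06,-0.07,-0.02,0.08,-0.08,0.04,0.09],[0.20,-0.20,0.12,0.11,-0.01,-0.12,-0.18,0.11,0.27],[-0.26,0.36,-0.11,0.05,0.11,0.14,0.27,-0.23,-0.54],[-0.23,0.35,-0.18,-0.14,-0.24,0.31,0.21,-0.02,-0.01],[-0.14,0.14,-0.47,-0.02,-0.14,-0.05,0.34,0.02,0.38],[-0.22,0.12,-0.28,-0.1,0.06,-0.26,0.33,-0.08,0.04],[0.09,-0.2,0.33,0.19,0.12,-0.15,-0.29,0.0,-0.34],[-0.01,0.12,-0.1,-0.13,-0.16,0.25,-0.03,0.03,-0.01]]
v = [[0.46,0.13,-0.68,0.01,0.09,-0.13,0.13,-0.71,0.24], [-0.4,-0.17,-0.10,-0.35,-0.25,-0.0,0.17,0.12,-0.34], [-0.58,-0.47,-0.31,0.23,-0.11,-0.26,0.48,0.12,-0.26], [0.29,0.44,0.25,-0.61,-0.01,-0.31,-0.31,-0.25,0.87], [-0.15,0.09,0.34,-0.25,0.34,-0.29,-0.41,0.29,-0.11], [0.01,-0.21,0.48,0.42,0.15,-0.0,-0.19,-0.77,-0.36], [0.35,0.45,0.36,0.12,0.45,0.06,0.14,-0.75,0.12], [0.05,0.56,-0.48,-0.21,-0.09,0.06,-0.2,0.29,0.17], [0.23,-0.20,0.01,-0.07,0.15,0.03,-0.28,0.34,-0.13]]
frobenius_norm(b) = 1.72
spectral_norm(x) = 1.31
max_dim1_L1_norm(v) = 3.34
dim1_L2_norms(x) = [0.7, 0.22, 0.49, 0.81, 0.65, 0.74, 0.58, 0.66, 0.36]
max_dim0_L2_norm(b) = 0.66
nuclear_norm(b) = 4.01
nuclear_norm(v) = 7.39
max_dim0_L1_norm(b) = 1.92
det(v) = -0.00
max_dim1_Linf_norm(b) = 0.44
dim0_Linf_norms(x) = [0.26, 0.36, 0.47, 0.25, 0.24, 0.43, 0.34, 0.23, 0.54]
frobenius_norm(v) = 2.99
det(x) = 0.00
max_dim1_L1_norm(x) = 2.07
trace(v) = 0.01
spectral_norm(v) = 1.84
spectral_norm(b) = 1.24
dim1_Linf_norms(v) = [0.71, 0.4, 0.58, 0.87, 0.41, 0.77, 0.75, 0.56, 0.34]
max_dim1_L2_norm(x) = 0.81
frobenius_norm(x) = 1.82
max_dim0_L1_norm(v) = 3.64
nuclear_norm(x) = 3.70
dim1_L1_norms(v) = [2.58, 1.9, 2.82, 3.34, 2.27, 2.59, 2.8, 2.11, 1.44]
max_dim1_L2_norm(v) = 1.31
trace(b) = -0.77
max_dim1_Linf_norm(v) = 0.87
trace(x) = 0.32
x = v @ b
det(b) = 0.00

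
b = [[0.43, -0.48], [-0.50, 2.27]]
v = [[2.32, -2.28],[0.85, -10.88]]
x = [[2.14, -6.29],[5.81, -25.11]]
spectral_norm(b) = 2.39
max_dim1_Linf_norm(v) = 10.88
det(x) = -17.19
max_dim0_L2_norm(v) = 11.12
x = v @ b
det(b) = 0.74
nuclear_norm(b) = 2.70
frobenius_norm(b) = 2.41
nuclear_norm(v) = 13.28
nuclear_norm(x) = 27.25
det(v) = -23.30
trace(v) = -8.56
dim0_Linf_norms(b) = [0.5, 2.27]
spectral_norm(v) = 11.20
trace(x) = -22.97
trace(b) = 2.70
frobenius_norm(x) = 26.62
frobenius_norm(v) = 11.39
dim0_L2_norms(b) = [0.66, 2.32]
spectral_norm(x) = 26.61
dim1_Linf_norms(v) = [2.32, 10.88]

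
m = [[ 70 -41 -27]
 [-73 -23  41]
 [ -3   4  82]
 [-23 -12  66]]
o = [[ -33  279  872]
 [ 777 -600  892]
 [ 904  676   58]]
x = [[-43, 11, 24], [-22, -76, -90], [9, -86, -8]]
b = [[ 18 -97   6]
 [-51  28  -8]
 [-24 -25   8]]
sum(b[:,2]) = 6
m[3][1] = -12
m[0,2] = -27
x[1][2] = -90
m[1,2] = 41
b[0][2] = 6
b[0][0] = 18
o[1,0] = 777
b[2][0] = -24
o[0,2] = 872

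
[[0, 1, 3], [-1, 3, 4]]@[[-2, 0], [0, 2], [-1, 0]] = [[-3, 2], [-2, 6]]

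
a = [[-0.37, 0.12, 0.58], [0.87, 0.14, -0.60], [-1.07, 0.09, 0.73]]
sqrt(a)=[[0.15, 0.11, 0.51], [0.61, 0.39, -0.60], [-0.90, 0.12, 1.12]]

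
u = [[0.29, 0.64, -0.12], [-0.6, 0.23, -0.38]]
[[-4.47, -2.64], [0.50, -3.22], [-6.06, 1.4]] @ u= [[0.29, -3.47, 1.54], [2.08, -0.42, 1.16], [-2.60, -3.56, 0.2]]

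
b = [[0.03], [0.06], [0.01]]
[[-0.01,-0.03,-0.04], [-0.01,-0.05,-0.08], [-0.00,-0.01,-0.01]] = b@ [[-0.2,-0.91,-1.4]]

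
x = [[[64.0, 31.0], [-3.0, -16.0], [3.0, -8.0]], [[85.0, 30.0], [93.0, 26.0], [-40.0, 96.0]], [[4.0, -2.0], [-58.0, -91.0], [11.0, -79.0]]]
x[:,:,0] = [[64.0, -3.0, 3.0], [85.0, 93.0, -40.0], [4.0, -58.0, 11.0]]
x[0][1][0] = -3.0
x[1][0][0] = 85.0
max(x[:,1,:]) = 93.0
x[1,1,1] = 26.0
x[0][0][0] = 64.0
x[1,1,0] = 93.0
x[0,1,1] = -16.0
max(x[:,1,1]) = 26.0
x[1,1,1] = 26.0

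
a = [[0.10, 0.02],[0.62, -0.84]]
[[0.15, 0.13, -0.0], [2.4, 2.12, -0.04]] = a @ [[1.79, 1.58, -0.03],[-1.54, -1.36, 0.03]]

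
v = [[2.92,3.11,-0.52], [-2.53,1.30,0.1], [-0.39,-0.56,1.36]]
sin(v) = [[4.87, -4.64, 0.51],[3.62, 7.37, -1.08],[-0.58, 1.07, 0.82]]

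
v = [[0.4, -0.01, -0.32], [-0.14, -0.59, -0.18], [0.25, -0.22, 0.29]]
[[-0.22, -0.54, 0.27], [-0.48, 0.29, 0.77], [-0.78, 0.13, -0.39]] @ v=[[0.06, 0.26, 0.25], [-0.04, -0.34, 0.32], [-0.43, 0.02, 0.11]]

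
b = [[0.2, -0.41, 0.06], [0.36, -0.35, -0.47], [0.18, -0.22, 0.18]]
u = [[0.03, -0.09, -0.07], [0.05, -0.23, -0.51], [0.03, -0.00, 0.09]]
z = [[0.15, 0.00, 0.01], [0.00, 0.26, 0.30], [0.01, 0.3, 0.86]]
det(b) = 0.03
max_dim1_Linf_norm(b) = 0.47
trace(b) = 0.03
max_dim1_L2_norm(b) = 0.69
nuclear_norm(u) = 0.67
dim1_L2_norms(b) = [0.46, 0.69, 0.34]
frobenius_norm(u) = 0.58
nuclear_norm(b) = 1.29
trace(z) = 1.27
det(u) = 0.00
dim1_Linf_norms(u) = [0.09, 0.51, 0.09]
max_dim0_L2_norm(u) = 0.52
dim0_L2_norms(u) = [0.07, 0.25, 0.52]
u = b @ z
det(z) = 0.02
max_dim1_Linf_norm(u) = 0.51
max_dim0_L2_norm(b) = 0.58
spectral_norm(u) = 0.58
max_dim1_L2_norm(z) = 0.91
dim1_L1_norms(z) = [0.16, 0.56, 1.17]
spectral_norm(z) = 0.98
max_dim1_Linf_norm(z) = 0.86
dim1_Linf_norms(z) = [0.15, 0.3, 0.86]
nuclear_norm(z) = 1.27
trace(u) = -0.11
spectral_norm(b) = 0.77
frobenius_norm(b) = 0.89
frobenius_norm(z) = 1.00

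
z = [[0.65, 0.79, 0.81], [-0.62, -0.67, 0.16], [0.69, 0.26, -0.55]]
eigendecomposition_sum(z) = [[0.67, 0.48, 0.49], [-0.27, -0.19, -0.19], [0.31, 0.22, 0.23]] + [[0.01, -0.0, -0.02],[-0.43, 0.27, 1.15],[0.40, -0.26, -1.09]] + [[-0.03, 0.32, 0.33], [0.07, -0.75, -0.79], [-0.03, 0.29, 0.31]]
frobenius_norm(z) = 1.85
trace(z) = -0.57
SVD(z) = [[-0.76, 0.58, -0.30],[0.55, 0.33, -0.76],[-0.35, -0.74, -0.57]] @ diag([1.5454444095091264, 0.9937423642481321, 0.17854324578521788]) @ [[-0.7, -0.69, -0.21], [-0.34, 0.05, 0.94], [-0.63, 0.73, -0.27]]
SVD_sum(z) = [[0.81, 0.8, 0.25], [-0.60, -0.59, -0.18], [0.38, 0.37, 0.12]] + [[-0.20, 0.03, 0.55], [-0.11, 0.02, 0.31], [0.25, -0.04, -0.69]] + [[0.03, -0.04, 0.01], [0.09, -0.10, 0.04], [0.06, -0.07, 0.03]]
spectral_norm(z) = 1.55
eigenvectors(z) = [[-0.85,  -0.01,  -0.37], [0.34,  0.72,  0.87], [-0.40,  -0.69,  -0.34]]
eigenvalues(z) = [0.71, -0.81, -0.47]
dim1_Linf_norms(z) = [0.81, 0.67, 0.69]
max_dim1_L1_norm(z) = 2.25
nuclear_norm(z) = 2.72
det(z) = 0.27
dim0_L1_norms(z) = [1.96, 1.72, 1.52]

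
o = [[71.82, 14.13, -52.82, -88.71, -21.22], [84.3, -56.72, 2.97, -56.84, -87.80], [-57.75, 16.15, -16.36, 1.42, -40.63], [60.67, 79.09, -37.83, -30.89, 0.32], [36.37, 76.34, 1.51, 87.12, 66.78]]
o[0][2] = -52.82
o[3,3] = -30.89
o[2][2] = -16.36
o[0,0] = 71.82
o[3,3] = -30.89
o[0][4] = -21.22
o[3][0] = 60.67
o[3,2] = -37.83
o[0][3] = -88.71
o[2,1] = 16.15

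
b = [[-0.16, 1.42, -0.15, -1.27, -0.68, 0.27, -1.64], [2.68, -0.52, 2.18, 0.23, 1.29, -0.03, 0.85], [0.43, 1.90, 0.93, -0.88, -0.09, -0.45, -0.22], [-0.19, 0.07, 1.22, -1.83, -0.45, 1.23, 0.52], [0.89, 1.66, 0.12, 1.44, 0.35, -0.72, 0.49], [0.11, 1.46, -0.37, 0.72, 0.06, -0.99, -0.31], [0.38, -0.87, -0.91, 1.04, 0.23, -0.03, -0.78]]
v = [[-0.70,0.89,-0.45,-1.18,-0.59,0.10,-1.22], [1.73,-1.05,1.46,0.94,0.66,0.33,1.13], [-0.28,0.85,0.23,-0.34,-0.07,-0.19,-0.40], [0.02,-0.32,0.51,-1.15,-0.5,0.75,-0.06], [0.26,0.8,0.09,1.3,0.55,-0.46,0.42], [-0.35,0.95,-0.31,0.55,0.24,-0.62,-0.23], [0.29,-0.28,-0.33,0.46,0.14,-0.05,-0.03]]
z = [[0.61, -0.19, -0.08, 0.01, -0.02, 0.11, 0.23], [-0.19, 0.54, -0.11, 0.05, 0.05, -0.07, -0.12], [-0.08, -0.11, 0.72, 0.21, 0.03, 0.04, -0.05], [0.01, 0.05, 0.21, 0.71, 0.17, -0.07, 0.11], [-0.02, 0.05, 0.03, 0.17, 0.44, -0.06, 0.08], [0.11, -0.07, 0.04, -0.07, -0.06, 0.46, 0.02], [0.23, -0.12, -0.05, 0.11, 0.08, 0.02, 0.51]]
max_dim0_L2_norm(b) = 3.4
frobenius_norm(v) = 4.78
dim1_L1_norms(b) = [5.59, 7.78, 4.9, 5.51, 5.67, 4.02, 4.24]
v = b @ z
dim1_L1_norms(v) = [5.13, 7.3, 2.36, 3.31, 3.88, 3.25, 1.58]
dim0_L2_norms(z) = [0.69, 0.6, 0.77, 0.77, 0.49, 0.49, 0.59]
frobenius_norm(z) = 1.69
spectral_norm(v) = 3.79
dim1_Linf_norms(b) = [1.64, 2.68, 1.9, 1.83, 1.66, 1.46, 1.04]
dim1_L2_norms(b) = [2.63, 3.83, 2.39, 2.62, 2.55, 1.97, 1.86]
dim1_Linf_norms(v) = [1.22, 1.73, 0.85, 1.15, 1.3, 0.95, 0.46]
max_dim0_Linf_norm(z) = 0.72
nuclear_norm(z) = 3.99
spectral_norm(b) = 4.17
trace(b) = -3.00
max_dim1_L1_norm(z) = 1.33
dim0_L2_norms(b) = [2.89, 3.4, 2.85, 3.08, 1.59, 1.81, 2.16]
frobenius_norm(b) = 6.93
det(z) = 0.01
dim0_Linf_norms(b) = [2.68, 1.9, 2.18, 1.83, 1.29, 1.23, 1.64]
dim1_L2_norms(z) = [0.69, 0.6, 0.77, 0.77, 0.49, 0.49, 0.59]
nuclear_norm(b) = 13.96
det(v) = -0.00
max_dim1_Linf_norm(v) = 1.73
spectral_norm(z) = 0.98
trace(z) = 3.99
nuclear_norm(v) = 8.41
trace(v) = -2.77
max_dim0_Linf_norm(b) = 2.68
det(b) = 0.00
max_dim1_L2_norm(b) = 3.83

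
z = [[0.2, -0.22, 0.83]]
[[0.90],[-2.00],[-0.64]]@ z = [[0.18, -0.2, 0.75], [-0.4, 0.44, -1.66], [-0.13, 0.14, -0.53]]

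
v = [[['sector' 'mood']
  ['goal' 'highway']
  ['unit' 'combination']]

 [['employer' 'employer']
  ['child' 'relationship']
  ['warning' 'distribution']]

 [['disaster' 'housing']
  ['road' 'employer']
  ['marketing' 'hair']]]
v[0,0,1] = 'mood'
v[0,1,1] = 'highway'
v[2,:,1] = ['housing', 'employer', 'hair']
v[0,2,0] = 'unit'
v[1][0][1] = 'employer'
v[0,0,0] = 'sector'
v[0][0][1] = 'mood'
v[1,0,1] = 'employer'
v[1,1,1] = 'relationship'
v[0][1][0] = 'goal'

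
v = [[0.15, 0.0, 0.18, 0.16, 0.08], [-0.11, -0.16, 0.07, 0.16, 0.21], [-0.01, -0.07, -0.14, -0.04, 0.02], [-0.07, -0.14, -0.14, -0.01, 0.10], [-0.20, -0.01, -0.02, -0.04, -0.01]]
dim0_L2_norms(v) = [0.28, 0.22, 0.28, 0.23, 0.25]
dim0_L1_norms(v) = [0.54, 0.38, 0.55, 0.41, 0.42]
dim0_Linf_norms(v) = [0.2, 0.16, 0.18, 0.16, 0.21]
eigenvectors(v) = [[0.16-0.34j, 0.16+0.34j, 0.17+0.00j, (-0.13+0j), -0.13+0.00j], [(0.74+0j), 0.74-0.00j, (-0.73+0j), (-0.67+0j), 0.31+0.00j], [-0.13+0.25j, (-0.13-0.25j), (0.23+0j), (0.3+0j), (-0.45+0j)], [(0.12+0.32j), 0.12-0.32j, (-0.07+0j), (0.14+0j), 0.78+0.00j], [(0.33+0.12j), (0.33-0.12j), (-0.62+0j), -0.65+0.00j, -0.29+0.00j]]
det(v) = 0.00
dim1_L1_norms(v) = [0.57, 0.71, 0.28, 0.46, 0.28]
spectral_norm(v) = 0.38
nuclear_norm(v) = 0.96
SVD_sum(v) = [[0.07, -0.05, 0.16, 0.17, 0.13], [0.06, -0.04, 0.14, 0.14, 0.11], [-0.02, 0.02, -0.05, -0.05, -0.04], [-0.01, 0.01, -0.02, -0.02, -0.01], [-0.02, 0.02, -0.05, -0.05, -0.04]] + [[0.06, 0.06, 0.04, -0.01, -0.05], [-0.14, -0.13, -0.08, 0.02, 0.11], [-0.06, -0.06, -0.04, 0.01, 0.05], [-0.13, -0.12, -0.08, 0.01, 0.1], [-0.08, -0.07, -0.04, 0.01, 0.06]] + [[0.02, -0.01, -0.01, -0.0, 0.0], [-0.03, 0.01, 0.02, 0.0, -0.01], [0.07, -0.03, -0.05, -0.0, 0.02], [0.07, -0.03, -0.05, -0.00, 0.02], [-0.1, 0.04, 0.08, 0.00, -0.02]] + [[-0.00, 0.00, -0.00, 0.0, -0.00], [-0.00, 0.00, -0.00, 0.00, -0.0], [-0.00, 0.00, -0.0, 0.01, -0.00], [0.00, -0.0, 0.00, -0.0, 0.0], [-0.0, 0.00, -0.00, 0.00, -0.00]] + [[0.0, -0.0, 0.00, -0.0, -0.0], [-0.00, 0.0, -0.0, 0.0, 0.0], [-0.00, 0.0, -0.00, 0.0, 0.0], [0.00, -0.00, 0.0, -0.0, -0.0], [0.0, -0.0, 0.0, -0.0, -0.0]]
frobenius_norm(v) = 0.57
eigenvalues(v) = [(-0.08+0.18j), (-0.08-0.18j), (0.04+0j), (-0.04+0j), (-0.01+0j)]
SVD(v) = [[-0.71, 0.29, -0.13, 0.26, 0.57], [-0.62, -0.63, 0.18, 0.03, -0.43], [0.22, -0.27, -0.49, 0.79, -0.07], [0.08, -0.57, -0.45, -0.46, 0.50], [0.23, -0.34, 0.71, 0.30, 0.49]] @ diag([0.3825610954284437, 0.3718290189292208, 0.1936069249602901, 0.010080481909071775, 0.002220684269293431]) @ [[-0.24, 0.18, -0.57, -0.61, -0.46], [0.6, 0.55, 0.36, -0.07, -0.45], [-0.75, 0.32, 0.55, 0.02, -0.18], [-0.11, 0.03, -0.36, 0.78, -0.51], [0.06, -0.75, 0.34, -0.16, -0.54]]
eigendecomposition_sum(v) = [[(0.07-0.01j), (-0+0.1j), (0.09+0.03j), 0.08-0.06j, 0.04-0.10j], [(0.07+0.12j), (-0.18+0.08j), 0.03+0.17j, (0.18+0.08j), 0.22-0.01j], [-0.05+0.00j, -0.07j, -0.06-0.02j, (-0.06+0.05j), (-0.03+0.07j)], [(-0.04+0.05j), -0.06-0.06j, -0.07+0.04j, (-0.01+0.09j), 0.04+0.09j], [(0.01+0.06j), (-0.09+0.01j), (-0.02+0.08j), 0.07+0.06j, 0.10+0.03j]] + [[(0.07+0.01j), (-0-0.1j), (0.09-0.03j), (0.08+0.06j), (0.04+0.1j)], [0.07-0.12j, -0.18-0.08j, (0.03-0.17j), (0.18-0.08j), 0.22+0.01j], [(-0.05-0j), 0.00+0.07j, -0.06+0.02j, (-0.06-0.05j), -0.03-0.07j], [(-0.04-0.05j), -0.06+0.06j, -0.07-0.04j, -0.01-0.09j, 0.04-0.09j], [(0.01-0.06j), (-0.09-0.01j), (-0.02-0.08j), 0.07-0.06j, 0.10-0.03j]] + [[(0.03-0j), (-0.02+0j), 0j, 0.02-0.00j, 0.02-0.00j], [-0.13+0.00j, (0.08-0j), (-0.02-0j), -0.10+0.00j, (-0.09+0j)], [0.04-0.00j, (-0.02+0j), 0.01+0.00j, 0.03-0.00j, (0.03-0j)], [(-0.01+0j), 0.01-0.00j, -0.00-0.00j, (-0.01+0j), -0.01+0.00j], [-0.11+0.00j, (0.07-0j), -0.02-0.00j, (-0.08+0j), (-0.07+0j)]] + [[-0.02+0.00j, (0.02-0j), (0.01-0j), (-0.02+0j), (-0.03+0j)], [(-0.12+0j), 0.11-0.00j, 0.03-0.00j, -0.10+0.00j, (-0.14+0j)], [(0.05-0j), (-0.05+0j), (-0.01+0j), (0.04-0j), 0.06-0.00j], [(0.02-0j), (-0.02+0j), -0.01+0.00j, 0.02-0.00j, 0.03-0.00j], [(-0.11+0j), 0.10-0.00j, 0.03-0.00j, -0.09+0.00j, -0.13+0.00j]] + [[-0j, (-0+0j), (-0-0j), 0.00-0.00j, 0.00-0.00j], [(-0+0j), -0j, 0.00+0.00j, (-0+0j), (-0+0j)], [0.00-0.00j, (-0+0j), (-0.01-0j), (0.01-0j), 0.00-0.00j], [(-0+0j), 0.00-0.00j, (0.01+0j), -0.01+0.00j, -0.00+0.00j], [-0j, (-0+0j), -0.00-0.00j, -0j, -0j]]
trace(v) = -0.17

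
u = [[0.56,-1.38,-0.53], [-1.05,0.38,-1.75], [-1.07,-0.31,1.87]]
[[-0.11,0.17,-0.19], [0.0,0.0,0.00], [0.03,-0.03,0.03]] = u@[[-0.01, 0.01, -0.01],[0.07, -0.11, 0.12],[0.02, -0.03, 0.03]]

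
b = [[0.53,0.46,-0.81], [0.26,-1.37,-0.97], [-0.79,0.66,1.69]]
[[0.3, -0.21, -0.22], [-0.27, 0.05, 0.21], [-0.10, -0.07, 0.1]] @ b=[[0.28,  0.28,  -0.41], [-0.30,  -0.05,  0.53], [-0.15,  0.12,  0.32]]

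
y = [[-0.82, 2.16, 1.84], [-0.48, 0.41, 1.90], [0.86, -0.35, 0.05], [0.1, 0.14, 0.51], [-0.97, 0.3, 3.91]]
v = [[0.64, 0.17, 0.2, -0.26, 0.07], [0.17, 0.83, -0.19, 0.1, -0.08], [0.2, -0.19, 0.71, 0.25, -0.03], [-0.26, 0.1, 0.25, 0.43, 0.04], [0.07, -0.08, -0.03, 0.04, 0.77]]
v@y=[[-0.53, 1.37, 1.65], [-0.61, 0.76, 1.62], [0.59, 0.13, 0.05], [0.38, -0.54, 0.10], [-0.79, 0.37, 3.01]]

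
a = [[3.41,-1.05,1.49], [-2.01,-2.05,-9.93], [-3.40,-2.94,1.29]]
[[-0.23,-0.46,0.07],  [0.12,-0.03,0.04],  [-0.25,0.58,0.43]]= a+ [[-3.64, 0.59, -1.42], [2.13, 2.02, 9.97], [3.15, 3.52, -0.86]]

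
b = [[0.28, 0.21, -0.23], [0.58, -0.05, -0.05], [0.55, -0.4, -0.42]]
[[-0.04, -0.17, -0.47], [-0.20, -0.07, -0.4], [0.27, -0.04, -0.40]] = b@[[-0.46, -0.13, -0.68], [-0.46, -0.36, -0.63], [-0.80, 0.27, 0.66]]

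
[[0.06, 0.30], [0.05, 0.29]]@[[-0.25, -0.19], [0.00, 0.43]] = [[-0.02, 0.12],  [-0.01, 0.12]]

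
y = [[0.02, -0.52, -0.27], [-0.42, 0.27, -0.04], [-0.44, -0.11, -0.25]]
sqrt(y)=[[0.34+0.32j, -0.42+0.22j, (-0.09+0.26j)], [(-0.34+0.17j), 0.46+0.12j, 0.07+0.14j], [(-0.14+0.43j), (0.13+0.3j), (0.05+0.35j)]]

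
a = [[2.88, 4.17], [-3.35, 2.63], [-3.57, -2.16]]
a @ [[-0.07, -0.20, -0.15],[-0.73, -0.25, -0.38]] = [[-3.25, -1.62, -2.02],[-1.69, 0.01, -0.5],[1.83, 1.25, 1.36]]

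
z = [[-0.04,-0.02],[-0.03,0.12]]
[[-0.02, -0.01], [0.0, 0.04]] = z @[[0.37, 0.11], [0.11, 0.35]]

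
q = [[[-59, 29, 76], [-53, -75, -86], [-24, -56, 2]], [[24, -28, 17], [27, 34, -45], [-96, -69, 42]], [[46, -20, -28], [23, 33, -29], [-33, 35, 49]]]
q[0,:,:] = [[-59, 29, 76], [-53, -75, -86], [-24, -56, 2]]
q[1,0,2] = 17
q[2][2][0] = -33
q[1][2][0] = -96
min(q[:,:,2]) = -86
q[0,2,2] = 2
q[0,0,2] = 76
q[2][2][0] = -33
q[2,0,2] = -28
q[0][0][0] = -59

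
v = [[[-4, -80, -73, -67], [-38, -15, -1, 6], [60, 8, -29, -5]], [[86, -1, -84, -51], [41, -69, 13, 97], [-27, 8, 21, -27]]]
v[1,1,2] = 13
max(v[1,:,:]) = 97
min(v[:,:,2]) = -84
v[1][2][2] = 21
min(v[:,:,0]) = -38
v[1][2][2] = 21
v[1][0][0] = 86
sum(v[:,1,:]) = 34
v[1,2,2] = 21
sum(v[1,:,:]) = 7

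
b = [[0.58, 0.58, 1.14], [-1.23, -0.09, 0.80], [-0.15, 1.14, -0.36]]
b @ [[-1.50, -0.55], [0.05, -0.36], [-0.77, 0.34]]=[[-1.72, -0.14], [1.22, 0.98], [0.56, -0.45]]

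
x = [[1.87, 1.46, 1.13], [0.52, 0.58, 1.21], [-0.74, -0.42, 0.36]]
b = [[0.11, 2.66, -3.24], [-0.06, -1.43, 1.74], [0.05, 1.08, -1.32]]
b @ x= [[3.99,3.06,2.18],[-2.14,-1.65,-1.17],[1.63,1.25,0.89]]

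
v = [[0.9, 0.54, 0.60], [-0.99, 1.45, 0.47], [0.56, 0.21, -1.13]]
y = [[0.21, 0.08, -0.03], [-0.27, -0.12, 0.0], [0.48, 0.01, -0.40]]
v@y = [[0.33,0.01,-0.27], [-0.37,-0.25,-0.16], [-0.48,0.01,0.44]]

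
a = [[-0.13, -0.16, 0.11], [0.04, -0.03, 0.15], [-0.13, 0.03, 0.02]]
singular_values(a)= [0.25, 0.16, 0.09]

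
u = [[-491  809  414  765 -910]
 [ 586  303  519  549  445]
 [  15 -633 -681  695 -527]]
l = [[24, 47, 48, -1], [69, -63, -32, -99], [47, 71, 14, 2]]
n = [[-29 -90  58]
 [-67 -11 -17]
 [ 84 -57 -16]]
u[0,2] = 414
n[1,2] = -17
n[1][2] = -17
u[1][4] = 445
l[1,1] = -63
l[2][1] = 71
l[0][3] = -1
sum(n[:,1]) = -158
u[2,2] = -681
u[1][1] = 303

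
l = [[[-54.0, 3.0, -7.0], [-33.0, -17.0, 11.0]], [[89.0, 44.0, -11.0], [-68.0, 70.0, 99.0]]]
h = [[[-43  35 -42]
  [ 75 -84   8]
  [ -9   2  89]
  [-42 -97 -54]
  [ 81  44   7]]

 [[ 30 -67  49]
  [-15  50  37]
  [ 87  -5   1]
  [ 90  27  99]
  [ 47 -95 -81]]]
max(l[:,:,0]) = 89.0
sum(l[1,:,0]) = 21.0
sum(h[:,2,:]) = 165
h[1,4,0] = 47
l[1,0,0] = 89.0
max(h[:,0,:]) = 49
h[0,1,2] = 8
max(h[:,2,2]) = 89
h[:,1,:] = [[75, -84, 8], [-15, 50, 37]]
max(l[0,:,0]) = -33.0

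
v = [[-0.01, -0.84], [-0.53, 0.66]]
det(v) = -0.452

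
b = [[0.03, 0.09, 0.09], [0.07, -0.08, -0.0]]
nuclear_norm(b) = 0.23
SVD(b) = [[-0.86, 0.5], [0.50, 0.86]] @ diag([0.14165753088893315, 0.0912860555750491]) @ [[0.07, -0.83, -0.55], [0.83, -0.26, 0.50]]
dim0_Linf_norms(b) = [0.07, 0.09, 0.09]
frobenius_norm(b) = 0.17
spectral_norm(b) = 0.14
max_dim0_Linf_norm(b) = 0.09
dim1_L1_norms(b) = [0.21, 0.15]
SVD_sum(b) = [[-0.01, 0.1, 0.07], [0.00, -0.06, -0.04]] + [[0.04, -0.01, 0.02], [0.07, -0.02, 0.04]]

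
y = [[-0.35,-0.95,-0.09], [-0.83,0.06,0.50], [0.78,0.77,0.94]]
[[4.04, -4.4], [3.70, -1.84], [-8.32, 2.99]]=y @ [[-6.02, 1.58], [-1.81, 4.20], [-2.37, -1.57]]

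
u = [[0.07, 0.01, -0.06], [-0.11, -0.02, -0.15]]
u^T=[[0.07, -0.11], [0.01, -0.02], [-0.06, -0.15]]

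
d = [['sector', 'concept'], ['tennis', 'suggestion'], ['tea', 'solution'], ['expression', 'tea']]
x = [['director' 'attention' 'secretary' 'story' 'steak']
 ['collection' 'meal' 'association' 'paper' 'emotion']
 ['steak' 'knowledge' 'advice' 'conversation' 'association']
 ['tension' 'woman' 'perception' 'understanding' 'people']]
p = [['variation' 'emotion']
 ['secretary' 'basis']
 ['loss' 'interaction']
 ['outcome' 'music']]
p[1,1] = 'basis'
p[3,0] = 'outcome'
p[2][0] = 'loss'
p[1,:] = ['secretary', 'basis']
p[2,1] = 'interaction'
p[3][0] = 'outcome'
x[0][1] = 'attention'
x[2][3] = 'conversation'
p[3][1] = 'music'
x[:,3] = ['story', 'paper', 'conversation', 'understanding']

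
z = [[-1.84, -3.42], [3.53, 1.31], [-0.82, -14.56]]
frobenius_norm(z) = 15.55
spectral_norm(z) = 15.10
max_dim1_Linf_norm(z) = 14.56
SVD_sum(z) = [[-0.39, -3.58],[0.18, 1.67],[-1.57, -14.48]] + [[-1.45, 0.16], [3.35, -0.36], [0.75, -0.08]]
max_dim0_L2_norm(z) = 15.01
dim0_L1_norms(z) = [6.19, 19.29]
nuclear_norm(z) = 18.84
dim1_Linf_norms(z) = [3.42, 3.53, 14.56]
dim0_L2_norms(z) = [4.06, 15.01]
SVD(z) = [[-0.24, 0.39], [0.11, -0.90], [-0.96, -0.20]] @ diag([15.095621054162372, 3.7479627785144585]) @ [[0.11, 0.99], [-0.99, 0.11]]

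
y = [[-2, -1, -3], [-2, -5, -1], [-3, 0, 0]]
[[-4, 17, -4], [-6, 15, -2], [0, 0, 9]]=y @ [[0, 0, -3], [1, -2, 1], [1, -5, 3]]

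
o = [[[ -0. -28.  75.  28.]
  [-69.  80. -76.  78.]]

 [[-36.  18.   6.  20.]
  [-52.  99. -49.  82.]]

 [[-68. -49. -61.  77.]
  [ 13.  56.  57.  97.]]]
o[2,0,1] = -49.0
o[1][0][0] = -36.0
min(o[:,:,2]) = -76.0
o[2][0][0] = -68.0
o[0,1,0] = -69.0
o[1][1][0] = -52.0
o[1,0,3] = 20.0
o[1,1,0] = -52.0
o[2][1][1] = 56.0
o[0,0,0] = -0.0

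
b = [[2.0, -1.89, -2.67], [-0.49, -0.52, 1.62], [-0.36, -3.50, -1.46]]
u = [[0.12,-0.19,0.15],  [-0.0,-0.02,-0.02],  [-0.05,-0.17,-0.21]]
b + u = [[2.12, -2.08, -2.52], [-0.49, -0.54, 1.60], [-0.41, -3.67, -1.67]]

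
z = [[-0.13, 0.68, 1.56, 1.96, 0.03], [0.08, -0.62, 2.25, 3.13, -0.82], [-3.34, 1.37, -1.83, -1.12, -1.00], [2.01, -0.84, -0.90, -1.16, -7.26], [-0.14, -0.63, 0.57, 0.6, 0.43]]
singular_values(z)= [7.78, 5.41, 3.37, 0.99, 0.14]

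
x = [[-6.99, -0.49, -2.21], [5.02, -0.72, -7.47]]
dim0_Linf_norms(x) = [6.99, 0.72, 7.47]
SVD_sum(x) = [[-3.39, 0.19, 2.54], [6.81, -0.38, -5.1]] + [[-3.60, -0.68, -4.75], [-1.79, -0.34, -2.37]]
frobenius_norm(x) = 11.64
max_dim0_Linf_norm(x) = 7.47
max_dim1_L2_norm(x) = 9.03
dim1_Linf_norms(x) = [6.99, 7.47]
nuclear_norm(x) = 16.22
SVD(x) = [[-0.45,0.90], [0.9,0.45]] @ diag([9.518161081993627, 6.701388633501409]) @ [[0.8,  -0.04,  -0.60], [-0.60,  -0.11,  -0.79]]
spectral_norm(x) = 9.52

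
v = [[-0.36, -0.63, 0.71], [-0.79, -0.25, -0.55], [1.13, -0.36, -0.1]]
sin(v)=[[-0.27,-0.48,0.56], [-0.64,-0.25,-0.47], [0.87,-0.35,-0.11]]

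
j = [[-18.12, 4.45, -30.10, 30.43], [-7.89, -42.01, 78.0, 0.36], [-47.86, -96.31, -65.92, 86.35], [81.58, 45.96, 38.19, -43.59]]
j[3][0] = 81.58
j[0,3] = 30.43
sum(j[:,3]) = 73.54999999999998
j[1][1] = -42.01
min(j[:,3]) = -43.59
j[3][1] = 45.96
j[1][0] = -7.89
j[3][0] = 81.58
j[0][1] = 4.45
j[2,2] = -65.92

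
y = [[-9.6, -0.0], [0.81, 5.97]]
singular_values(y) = [9.66, 5.94]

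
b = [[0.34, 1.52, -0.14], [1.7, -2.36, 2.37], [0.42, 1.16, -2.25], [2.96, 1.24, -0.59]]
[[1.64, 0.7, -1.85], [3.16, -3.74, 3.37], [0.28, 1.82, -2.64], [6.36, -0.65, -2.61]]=b@[[1.98,-0.57,-0.31], [0.69,0.53,-1.1], [0.60,-0.64,0.55]]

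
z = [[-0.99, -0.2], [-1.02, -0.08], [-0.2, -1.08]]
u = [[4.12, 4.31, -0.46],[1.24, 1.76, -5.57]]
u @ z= [[-8.38, -0.67], [-1.91, 5.63]]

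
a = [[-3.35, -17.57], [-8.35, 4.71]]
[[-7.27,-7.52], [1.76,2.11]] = a @ [[0.02,-0.01], [0.41,0.43]]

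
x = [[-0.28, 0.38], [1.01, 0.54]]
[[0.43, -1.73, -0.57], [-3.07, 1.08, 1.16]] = x @ [[-2.62, 2.51, 1.40],[-0.79, -2.70, -0.47]]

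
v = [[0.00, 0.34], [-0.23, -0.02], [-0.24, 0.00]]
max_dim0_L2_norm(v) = 0.34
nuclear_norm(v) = 0.67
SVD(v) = [[-0.86, -0.51], [0.38, -0.58], [0.34, -0.64]] @ diag([0.3443970639329586, 0.3284671404484132]) @ [[-0.49, -0.87], [0.87, -0.49]]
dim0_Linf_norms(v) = [0.24, 0.34]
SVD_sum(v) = [[0.15, 0.26], [-0.06, -0.11], [-0.06, -0.1]] + [[-0.15, 0.08],[-0.17, 0.09],[-0.18, 0.10]]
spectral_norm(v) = 0.34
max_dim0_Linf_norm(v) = 0.34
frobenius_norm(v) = 0.48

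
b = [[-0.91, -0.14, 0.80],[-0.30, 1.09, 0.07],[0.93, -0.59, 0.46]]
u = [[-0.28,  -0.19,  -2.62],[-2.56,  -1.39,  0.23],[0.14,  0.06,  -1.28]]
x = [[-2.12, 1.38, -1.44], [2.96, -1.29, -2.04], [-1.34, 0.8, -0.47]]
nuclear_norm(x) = 6.91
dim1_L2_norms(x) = [2.91, 3.82, 1.63]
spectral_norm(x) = 4.42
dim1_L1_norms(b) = [1.85, 1.46, 1.98]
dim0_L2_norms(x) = [3.88, 2.05, 2.54]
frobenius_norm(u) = 4.14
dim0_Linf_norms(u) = [2.56, 1.39, 2.62]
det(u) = 0.01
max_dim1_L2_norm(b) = 1.22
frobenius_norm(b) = 2.05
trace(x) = -3.88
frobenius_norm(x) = 5.07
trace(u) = -2.95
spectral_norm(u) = 2.94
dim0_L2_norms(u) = [2.58, 1.4, 2.93]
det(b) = -1.19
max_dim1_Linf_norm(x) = 2.96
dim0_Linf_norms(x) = [2.96, 1.38, 2.04]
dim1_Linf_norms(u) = [2.62, 2.56, 1.28]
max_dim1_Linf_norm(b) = 1.09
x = u @ b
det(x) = 0.03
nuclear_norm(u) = 5.86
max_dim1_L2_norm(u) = 2.92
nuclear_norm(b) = 3.37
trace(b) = 0.64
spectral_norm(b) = 1.56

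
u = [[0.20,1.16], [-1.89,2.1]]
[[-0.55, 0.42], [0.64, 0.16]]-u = [[-0.75, -0.74], [2.53, -1.94]]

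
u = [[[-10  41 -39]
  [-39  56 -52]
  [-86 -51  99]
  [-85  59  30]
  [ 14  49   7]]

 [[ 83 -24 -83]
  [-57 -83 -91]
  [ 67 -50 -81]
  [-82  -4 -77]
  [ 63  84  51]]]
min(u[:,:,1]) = -83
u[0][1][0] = -39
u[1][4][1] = 84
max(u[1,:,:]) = 84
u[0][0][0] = -10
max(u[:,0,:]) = 83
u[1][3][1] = -4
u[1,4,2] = 51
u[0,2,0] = -86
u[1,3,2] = -77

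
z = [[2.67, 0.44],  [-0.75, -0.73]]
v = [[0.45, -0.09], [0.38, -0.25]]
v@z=[[1.27, 0.26], [1.2, 0.35]]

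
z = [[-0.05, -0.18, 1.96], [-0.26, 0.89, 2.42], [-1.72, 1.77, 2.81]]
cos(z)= [[1.85, -0.54, -0.95], [0.74, 0.39, -1.55], [0.97, -1.25, -0.34]]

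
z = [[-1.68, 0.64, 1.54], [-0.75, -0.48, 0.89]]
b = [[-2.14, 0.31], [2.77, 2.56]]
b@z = [[3.36, -1.52, -3.02], [-6.57, 0.54, 6.54]]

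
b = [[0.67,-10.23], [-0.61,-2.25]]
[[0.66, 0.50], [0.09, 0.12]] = b @[[0.07, -0.01], [-0.06, -0.05]]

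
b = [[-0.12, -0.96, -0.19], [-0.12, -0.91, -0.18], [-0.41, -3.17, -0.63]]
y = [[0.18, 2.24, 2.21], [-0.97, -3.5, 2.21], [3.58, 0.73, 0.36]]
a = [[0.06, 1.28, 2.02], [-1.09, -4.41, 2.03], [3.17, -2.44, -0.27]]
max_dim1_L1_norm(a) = 7.53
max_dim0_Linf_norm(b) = 3.17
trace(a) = -4.62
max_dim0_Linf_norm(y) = 3.58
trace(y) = -2.96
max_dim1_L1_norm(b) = 4.21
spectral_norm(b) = 3.53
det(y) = 44.11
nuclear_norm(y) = 10.87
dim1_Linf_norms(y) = [2.24, 3.5, 3.58]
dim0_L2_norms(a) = [3.35, 5.2, 2.88]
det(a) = 41.84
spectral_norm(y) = 4.79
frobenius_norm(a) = 6.82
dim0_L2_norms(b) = [0.44, 3.43, 0.68]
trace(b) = -1.66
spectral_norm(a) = 5.37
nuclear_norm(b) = 3.54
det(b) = 0.00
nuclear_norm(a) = 11.14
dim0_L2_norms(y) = [3.71, 4.22, 3.15]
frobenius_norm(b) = 3.53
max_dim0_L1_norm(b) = 5.04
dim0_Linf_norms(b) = [0.41, 3.17, 0.63]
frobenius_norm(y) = 6.44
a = b + y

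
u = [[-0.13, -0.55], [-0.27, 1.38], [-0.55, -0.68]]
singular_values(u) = [1.63, 0.62]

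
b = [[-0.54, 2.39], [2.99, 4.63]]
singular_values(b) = [5.8, 1.66]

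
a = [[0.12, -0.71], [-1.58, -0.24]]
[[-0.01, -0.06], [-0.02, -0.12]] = a @ [[0.01, 0.06],[0.02, 0.09]]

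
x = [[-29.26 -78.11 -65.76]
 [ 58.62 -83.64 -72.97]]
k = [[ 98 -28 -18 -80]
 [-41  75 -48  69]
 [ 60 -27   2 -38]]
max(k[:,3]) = 69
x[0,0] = -29.26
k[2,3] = -38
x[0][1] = -78.11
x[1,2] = -72.97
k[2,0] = 60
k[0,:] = [98, -28, -18, -80]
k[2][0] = 60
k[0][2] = -18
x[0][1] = -78.11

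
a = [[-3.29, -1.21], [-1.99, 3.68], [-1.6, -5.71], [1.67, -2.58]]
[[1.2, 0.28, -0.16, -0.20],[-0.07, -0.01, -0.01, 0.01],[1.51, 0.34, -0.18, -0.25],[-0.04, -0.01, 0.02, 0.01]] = a @ [[-0.3,-0.07,0.04,0.05], [-0.18,-0.04,0.02,0.03]]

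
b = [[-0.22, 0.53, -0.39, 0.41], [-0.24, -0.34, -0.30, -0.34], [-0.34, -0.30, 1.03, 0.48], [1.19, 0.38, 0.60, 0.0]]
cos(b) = [[0.75, 0.01, 0.10, 0.2], [0.08, 1.03, 0.14, 0.06], [-0.16, 0.10, 0.31, -0.19], [0.25, -0.15, -0.02, 0.70]]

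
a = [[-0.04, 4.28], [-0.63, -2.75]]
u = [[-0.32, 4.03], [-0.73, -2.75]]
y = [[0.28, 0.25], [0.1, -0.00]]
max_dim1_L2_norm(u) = 4.04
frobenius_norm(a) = 5.13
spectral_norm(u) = 4.88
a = y + u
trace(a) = -2.79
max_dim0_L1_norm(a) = 7.03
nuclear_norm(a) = 5.65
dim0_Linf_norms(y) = [0.28, 0.25]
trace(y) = 0.28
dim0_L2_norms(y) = [0.3, 0.25]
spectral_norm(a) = 5.10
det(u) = 3.82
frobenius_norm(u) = 4.94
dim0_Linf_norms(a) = [0.63, 4.28]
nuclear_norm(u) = 5.66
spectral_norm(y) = 0.38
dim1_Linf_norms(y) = [0.28, 0.1]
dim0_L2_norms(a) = [0.63, 5.09]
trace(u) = -3.07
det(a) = 2.81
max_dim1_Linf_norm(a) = 4.28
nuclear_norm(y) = 0.45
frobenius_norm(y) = 0.39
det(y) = -0.03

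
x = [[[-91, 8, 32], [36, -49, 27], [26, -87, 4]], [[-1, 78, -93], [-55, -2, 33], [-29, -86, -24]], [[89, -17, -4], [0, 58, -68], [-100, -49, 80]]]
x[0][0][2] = 32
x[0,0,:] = [-91, 8, 32]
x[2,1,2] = -68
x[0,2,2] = 4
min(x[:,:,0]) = -100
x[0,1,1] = -49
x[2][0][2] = -4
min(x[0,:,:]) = -91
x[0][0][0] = -91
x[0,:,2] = [32, 27, 4]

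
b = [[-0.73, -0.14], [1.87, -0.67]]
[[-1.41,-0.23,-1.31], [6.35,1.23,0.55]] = b @[[2.44, 0.43, 1.27], [-2.67, -0.63, 2.73]]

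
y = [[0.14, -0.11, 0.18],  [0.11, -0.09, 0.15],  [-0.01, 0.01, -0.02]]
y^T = [[0.14, 0.11, -0.01], [-0.11, -0.09, 0.01], [0.18, 0.15, -0.02]]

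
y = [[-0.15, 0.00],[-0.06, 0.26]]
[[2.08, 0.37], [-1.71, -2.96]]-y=[[2.23, 0.37],[-1.65, -3.22]]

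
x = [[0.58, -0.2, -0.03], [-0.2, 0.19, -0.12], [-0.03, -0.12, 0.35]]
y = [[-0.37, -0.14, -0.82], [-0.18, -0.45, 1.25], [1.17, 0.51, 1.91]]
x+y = [[0.21, -0.34, -0.85], [-0.38, -0.26, 1.13], [1.14, 0.39, 2.26]]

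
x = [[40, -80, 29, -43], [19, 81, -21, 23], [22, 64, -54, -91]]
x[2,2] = -54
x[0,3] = -43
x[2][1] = 64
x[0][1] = -80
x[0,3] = -43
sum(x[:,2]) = -46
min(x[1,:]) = -21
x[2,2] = -54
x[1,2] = -21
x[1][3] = 23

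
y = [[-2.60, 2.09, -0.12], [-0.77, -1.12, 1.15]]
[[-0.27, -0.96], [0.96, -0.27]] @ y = [[1.44, 0.51, -1.07], [-2.29, 2.31, -0.43]]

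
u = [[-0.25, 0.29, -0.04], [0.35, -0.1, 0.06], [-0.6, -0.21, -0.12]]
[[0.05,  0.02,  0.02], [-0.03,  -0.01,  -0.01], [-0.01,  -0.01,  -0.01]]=u @ [[-0.04, -0.02, -0.01], [0.14, 0.07, 0.05], [0.02, 0.06, 0.03]]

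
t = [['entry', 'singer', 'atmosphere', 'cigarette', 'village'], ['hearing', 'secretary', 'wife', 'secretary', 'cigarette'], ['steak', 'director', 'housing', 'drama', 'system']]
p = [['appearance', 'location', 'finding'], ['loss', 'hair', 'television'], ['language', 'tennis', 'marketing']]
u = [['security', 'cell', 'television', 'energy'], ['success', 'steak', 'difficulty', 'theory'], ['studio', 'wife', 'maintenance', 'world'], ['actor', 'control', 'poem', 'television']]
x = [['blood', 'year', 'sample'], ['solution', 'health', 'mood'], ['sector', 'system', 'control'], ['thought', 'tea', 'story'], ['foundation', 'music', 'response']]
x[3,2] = 'story'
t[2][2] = 'housing'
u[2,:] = ['studio', 'wife', 'maintenance', 'world']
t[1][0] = 'hearing'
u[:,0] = ['security', 'success', 'studio', 'actor']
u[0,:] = ['security', 'cell', 'television', 'energy']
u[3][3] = 'television'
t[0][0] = 'entry'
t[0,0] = 'entry'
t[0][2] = 'atmosphere'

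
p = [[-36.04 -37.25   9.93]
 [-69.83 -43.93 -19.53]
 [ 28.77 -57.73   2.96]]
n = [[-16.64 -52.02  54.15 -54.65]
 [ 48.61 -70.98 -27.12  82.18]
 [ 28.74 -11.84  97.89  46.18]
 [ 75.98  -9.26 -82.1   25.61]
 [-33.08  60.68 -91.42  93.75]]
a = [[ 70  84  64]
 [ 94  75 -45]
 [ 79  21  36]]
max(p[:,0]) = 28.77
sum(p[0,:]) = -63.35999999999999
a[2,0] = 79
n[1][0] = 48.61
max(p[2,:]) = 28.77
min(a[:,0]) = 70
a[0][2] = 64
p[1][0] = -69.83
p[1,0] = -69.83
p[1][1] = -43.93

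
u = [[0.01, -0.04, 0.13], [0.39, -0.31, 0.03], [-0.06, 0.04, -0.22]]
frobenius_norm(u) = 0.57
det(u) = -0.00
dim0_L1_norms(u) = [0.46, 0.39, 0.38]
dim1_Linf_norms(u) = [0.13, 0.39, 0.22]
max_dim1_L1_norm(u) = 0.73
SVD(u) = [[-0.11, 0.50, 0.86], [-0.97, -0.24, 0.02], [0.21, -0.83, 0.51]] @ diag([0.5106234335339913, 0.2448609559594085, 0.02463374459155792]) @ [[-0.77, 0.61, -0.18], [-0.16, 0.09, 0.98], [-0.62, -0.78, -0.03]]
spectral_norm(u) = 0.51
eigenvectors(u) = [[(-0.55+0j), 0.19+0.20j, (0.19-0.2j)],[-0.83+0.00j, 0.90+0.00j, 0.90-0.00j],[-0.00+0.00j, (-0.2-0.27j), (-0.2+0.27j)]]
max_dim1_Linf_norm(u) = 0.39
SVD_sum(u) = [[0.04, -0.03, 0.01],[0.38, -0.3, 0.09],[-0.08, 0.07, -0.02]] + [[-0.02,0.01,0.12],[0.01,-0.01,-0.06],[0.03,-0.02,-0.20]] + [[-0.01, -0.02, -0.0], [-0.0, -0.00, -0.00], [-0.01, -0.01, -0.0]]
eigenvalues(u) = [(-0.05+0j), (-0.24+0.08j), (-0.24-0.08j)]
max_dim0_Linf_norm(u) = 0.39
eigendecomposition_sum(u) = [[-0.05+0.00j, -0j, (-0.04+0j)], [(-0.08+0j), 0.00-0.00j, (-0.06+0j)], [-0.00+0.00j, 0.00-0.00j, (-0+0j)]] + [[0.03+0.07j, (-0.02-0.05j), 0.09-0.06j], [0.23+0.08j, (-0.16-0.05j), (0.05-0.33j)], [(-0.03-0.09j), (0.02+0.06j), (-0.11+0.06j)]] + [[(0.03-0.07j), (-0.02+0.05j), 0.09+0.06j], [(0.23-0.08j), (-0.16+0.05j), 0.05+0.33j], [(-0.03+0.09j), 0.02-0.06j, -0.11-0.06j]]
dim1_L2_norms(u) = [0.14, 0.5, 0.23]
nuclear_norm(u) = 0.78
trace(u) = -0.52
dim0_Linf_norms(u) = [0.39, 0.31, 0.22]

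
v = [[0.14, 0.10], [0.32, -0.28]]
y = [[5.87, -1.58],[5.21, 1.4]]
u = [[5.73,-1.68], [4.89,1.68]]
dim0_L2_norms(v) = [0.35, 0.3]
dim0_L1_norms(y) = [11.08, 2.98]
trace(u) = 7.41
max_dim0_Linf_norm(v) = 0.32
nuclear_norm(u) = 9.90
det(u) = 17.84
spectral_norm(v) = 0.43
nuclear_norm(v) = 0.59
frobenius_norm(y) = 8.13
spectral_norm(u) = 7.54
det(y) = 16.45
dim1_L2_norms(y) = [6.08, 5.39]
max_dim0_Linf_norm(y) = 5.87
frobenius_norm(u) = 7.90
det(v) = -0.07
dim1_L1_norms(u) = [7.41, 6.57]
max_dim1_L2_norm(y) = 6.08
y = u + v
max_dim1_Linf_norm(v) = 0.32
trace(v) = -0.14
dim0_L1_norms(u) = [10.62, 3.36]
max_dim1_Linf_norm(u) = 5.73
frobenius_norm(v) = 0.46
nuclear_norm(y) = 9.95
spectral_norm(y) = 7.85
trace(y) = 7.27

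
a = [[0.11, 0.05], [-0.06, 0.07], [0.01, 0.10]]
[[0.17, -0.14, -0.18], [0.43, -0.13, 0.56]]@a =[[0.03, -0.02], [0.06, 0.07]]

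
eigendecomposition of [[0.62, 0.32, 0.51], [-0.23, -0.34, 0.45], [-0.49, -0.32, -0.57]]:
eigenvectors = [[-0.80+0.00j, 0.16+0.35j, (0.16-0.35j)], [0.54+0.00j, (-0.78+0j), -0.78-0.00j], [(0.27+0j), (-0.06-0.49j), (-0.06+0.49j)]]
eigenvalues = [(0.23+0j), (-0.26+0.39j), (-0.26-0.39j)]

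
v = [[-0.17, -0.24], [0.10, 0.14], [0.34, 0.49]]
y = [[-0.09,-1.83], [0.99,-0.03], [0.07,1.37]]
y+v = [[-0.26, -2.07], [1.09, 0.11], [0.41, 1.86]]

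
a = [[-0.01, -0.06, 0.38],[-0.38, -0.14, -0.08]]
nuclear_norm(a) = 0.80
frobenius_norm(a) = 0.56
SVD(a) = [[-0.49,  0.87], [0.87,  0.49]] @ diag([0.4249634221182943, 0.37135709211149914]) @ [[-0.77,-0.22,-0.60], [-0.52,-0.33,0.79]]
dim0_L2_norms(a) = [0.38, 0.15, 0.39]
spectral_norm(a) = 0.42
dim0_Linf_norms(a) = [0.38, 0.14, 0.38]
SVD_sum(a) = [[0.16,0.05,0.12], [-0.28,-0.08,-0.22]] + [[-0.17, -0.11, 0.26], [-0.1, -0.06, 0.14]]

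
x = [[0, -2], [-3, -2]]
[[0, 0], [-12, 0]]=x @ [[4, 0], [0, 0]]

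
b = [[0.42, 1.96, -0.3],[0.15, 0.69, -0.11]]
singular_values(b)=[2.15, 0.0]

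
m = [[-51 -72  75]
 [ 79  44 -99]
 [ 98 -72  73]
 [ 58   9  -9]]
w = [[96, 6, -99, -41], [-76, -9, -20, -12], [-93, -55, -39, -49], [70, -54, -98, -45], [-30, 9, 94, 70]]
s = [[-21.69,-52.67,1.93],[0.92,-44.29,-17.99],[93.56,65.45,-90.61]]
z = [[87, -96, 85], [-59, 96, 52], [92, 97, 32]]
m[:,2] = [75, -99, 73, -9]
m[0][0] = -51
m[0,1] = -72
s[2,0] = 93.56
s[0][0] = -21.69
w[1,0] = -76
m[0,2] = 75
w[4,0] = -30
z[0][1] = -96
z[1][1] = 96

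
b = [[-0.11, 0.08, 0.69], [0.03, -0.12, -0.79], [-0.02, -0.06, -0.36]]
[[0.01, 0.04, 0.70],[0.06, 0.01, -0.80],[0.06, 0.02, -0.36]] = b @ [[-0.92, -0.37, -0.12], [0.35, -0.92, 0.16], [-0.17, 0.11, 0.98]]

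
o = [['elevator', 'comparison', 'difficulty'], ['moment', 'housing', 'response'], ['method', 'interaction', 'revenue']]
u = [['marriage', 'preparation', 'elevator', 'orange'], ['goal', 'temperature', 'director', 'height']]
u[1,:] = ['goal', 'temperature', 'director', 'height']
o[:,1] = ['comparison', 'housing', 'interaction']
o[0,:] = ['elevator', 'comparison', 'difficulty']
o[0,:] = ['elevator', 'comparison', 'difficulty']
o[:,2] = ['difficulty', 'response', 'revenue']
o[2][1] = 'interaction'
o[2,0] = 'method'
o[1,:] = ['moment', 'housing', 'response']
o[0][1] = 'comparison'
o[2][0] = 'method'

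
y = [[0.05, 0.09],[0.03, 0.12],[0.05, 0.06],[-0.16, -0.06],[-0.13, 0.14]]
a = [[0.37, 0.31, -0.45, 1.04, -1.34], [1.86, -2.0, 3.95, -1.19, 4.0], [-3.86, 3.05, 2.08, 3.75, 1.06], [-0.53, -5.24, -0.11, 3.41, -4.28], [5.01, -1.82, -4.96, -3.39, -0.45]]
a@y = [[0.01,-0.21], [-0.10,0.8], [-0.74,0.07], [-0.18,-1.49], [0.55,0.08]]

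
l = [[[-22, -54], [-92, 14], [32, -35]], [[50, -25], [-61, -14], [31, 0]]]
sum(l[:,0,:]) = -51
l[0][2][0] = 32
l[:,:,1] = [[-54, 14, -35], [-25, -14, 0]]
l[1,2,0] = 31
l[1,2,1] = 0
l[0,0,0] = -22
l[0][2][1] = -35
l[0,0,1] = -54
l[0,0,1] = -54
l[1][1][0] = -61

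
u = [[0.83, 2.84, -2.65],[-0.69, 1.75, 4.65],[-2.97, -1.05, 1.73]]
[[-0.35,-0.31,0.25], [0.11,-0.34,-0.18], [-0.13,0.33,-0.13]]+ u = [[0.48, 2.53, -2.4],[-0.58, 1.41, 4.47],[-3.10, -0.72, 1.6]]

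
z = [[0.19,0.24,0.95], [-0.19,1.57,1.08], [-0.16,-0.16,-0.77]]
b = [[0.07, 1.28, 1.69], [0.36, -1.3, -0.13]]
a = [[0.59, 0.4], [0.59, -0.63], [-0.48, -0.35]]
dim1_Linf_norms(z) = [0.95, 1.57, 0.77]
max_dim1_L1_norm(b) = 3.04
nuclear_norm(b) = 3.27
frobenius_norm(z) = 2.30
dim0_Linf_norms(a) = [0.59, 0.63]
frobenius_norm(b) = 2.52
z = a @ b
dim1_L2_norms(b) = [2.12, 1.36]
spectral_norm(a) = 0.96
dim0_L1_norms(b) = [0.43, 2.58, 1.82]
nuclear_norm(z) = 2.97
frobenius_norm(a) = 1.27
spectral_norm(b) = 2.34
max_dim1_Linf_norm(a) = 0.63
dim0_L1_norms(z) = [0.54, 1.97, 2.8]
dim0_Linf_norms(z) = [0.19, 1.57, 1.08]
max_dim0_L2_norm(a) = 0.96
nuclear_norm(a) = 1.79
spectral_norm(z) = 2.16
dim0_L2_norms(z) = [0.31, 1.6, 1.63]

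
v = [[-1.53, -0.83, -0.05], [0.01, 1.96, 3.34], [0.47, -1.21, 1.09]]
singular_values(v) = [3.92, 1.78, 1.53]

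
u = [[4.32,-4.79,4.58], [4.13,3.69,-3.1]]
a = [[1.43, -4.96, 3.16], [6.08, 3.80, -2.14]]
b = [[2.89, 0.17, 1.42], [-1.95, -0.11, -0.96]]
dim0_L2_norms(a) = [6.25, 6.25, 3.82]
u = b + a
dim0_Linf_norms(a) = [6.08, 4.96, 3.16]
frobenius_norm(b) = 3.89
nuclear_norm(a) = 13.29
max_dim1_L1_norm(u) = 13.69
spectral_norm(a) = 8.11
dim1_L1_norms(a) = [9.55, 12.02]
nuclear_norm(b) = 3.89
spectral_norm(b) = 3.89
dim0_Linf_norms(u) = [4.32, 4.79, 4.58]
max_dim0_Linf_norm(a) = 6.08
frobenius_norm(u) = 10.14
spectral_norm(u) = 8.33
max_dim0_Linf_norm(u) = 4.79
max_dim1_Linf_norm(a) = 6.08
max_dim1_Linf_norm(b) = 2.89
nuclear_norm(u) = 14.12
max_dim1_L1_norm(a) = 12.02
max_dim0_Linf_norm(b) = 2.89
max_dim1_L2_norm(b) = 3.22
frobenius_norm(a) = 9.62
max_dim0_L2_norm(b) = 3.49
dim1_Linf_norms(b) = [2.89, 1.95]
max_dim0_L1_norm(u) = 8.48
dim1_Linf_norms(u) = [4.79, 4.13]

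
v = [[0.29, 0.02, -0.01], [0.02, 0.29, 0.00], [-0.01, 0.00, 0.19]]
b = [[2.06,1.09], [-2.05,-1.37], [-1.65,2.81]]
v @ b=[[0.57, 0.26], [-0.55, -0.38], [-0.33, 0.52]]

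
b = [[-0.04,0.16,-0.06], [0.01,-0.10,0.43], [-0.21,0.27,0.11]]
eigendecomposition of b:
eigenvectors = [[0.19, -0.79, -0.4],[0.7, -0.58, 0.74],[0.69, -0.20, -0.54]]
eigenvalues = [0.33, 0.06, -0.42]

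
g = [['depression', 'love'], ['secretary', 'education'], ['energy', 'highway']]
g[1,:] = ['secretary', 'education']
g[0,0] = 'depression'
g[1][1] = 'education'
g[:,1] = ['love', 'education', 'highway']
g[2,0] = 'energy'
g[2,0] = 'energy'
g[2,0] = 'energy'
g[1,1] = 'education'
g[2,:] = ['energy', 'highway']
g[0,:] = ['depression', 'love']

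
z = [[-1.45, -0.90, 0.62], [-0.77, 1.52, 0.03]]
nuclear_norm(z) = 3.52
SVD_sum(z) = [[-0.9, -1.32, 0.5], [0.42, 0.61, -0.23]] + [[-0.55, 0.42, 0.12],  [-1.19, 0.91, 0.26]]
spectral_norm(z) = 1.85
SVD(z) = [[-0.91, 0.42], [0.42, 0.91]] @ diag([1.8453113341050342, 1.6721022935883734]) @ [[0.54,0.79,-0.30], [-0.78,0.60,0.17]]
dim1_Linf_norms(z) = [1.45, 1.52]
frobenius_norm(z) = 2.49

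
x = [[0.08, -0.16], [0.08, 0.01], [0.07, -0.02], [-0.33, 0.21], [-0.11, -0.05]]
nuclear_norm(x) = 0.58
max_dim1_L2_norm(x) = 0.39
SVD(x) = [[-0.36, 0.61], [-0.14, -0.36], [-0.16, -0.15], [0.9, 0.04], [0.15, 0.69]] @ diag([0.43549669359834065, 0.14745382282230934]) @ [[-0.83, 0.55], [-0.55, -0.83]]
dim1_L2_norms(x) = [0.18, 0.08, 0.07, 0.39, 0.12]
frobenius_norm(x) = 0.46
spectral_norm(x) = 0.44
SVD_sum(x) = [[0.13, -0.09], [0.05, -0.03], [0.06, -0.04], [-0.33, 0.22], [-0.05, 0.04]] + [[-0.05, -0.07], [0.03, 0.04], [0.01, 0.02], [-0.00, -0.01], [-0.06, -0.09]]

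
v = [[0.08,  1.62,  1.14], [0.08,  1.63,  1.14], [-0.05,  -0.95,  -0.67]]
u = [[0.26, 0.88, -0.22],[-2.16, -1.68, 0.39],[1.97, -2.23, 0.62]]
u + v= [[0.34, 2.5, 0.92], [-2.08, -0.05, 1.53], [1.92, -3.18, -0.05]]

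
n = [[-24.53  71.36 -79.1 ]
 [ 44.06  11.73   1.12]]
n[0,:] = [-24.53, 71.36, -79.1]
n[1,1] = 11.73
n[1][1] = 11.73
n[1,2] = 1.12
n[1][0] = 44.06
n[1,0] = 44.06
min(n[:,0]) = -24.53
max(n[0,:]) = 71.36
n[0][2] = -79.1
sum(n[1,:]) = 56.910000000000004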